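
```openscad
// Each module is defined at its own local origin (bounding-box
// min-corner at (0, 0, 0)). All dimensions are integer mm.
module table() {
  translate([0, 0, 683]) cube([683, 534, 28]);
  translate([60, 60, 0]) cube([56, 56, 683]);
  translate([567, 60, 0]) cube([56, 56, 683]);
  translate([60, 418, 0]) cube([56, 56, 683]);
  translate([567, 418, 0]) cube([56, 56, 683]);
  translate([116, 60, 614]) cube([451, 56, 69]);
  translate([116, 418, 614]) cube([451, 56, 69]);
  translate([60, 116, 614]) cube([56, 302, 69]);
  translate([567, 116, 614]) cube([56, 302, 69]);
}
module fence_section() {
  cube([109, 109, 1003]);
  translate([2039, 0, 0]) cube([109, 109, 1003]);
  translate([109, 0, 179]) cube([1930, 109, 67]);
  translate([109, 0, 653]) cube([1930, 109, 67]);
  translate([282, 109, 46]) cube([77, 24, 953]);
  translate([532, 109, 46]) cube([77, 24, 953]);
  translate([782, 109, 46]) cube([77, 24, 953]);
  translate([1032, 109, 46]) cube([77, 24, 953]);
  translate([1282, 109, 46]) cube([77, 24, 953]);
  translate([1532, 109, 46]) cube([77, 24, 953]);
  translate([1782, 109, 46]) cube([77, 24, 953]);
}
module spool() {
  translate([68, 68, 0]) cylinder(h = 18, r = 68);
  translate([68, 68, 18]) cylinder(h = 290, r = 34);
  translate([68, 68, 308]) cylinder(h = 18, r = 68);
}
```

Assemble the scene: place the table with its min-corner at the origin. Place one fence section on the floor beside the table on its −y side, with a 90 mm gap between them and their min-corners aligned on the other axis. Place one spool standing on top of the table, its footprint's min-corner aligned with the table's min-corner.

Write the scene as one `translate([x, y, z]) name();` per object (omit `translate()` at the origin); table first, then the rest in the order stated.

table();
translate([0, -223, 0]) fence_section();
translate([0, 0, 711]) spool();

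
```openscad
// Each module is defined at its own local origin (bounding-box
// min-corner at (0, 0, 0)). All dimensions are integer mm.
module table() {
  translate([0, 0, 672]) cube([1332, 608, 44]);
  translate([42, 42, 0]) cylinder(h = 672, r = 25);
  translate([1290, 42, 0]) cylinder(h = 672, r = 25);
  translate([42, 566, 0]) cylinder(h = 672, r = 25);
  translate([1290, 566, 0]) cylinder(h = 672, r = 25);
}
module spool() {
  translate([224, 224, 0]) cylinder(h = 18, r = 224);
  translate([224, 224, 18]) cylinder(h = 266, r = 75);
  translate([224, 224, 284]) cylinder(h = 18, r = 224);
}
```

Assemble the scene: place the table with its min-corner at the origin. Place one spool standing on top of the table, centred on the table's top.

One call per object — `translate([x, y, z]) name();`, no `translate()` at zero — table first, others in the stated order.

table();
translate([442, 80, 716]) spool();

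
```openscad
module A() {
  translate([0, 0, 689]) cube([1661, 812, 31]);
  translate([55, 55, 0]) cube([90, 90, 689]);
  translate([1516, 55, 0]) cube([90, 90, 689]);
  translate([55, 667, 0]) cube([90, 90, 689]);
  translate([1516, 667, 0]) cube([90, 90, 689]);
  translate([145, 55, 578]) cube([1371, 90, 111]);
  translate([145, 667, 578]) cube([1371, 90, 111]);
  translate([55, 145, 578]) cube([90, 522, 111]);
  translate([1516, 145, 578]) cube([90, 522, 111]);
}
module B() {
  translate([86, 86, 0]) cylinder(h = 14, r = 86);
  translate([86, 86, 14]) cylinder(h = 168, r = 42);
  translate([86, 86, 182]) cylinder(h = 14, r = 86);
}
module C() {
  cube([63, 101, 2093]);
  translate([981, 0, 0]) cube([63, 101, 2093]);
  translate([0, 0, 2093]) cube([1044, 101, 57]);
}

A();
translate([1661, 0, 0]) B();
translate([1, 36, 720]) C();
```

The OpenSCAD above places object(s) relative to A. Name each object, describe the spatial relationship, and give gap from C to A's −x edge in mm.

The door frame's min-x is at 1; the table's min-x is 0; gap = 1 mm.

A is a table. B is a spool. C is a door frame. The spool is against the table's +x side, with their −y faces flush. The door frame is on top of the table. The gap from the door frame to the table's −x edge is 1 mm.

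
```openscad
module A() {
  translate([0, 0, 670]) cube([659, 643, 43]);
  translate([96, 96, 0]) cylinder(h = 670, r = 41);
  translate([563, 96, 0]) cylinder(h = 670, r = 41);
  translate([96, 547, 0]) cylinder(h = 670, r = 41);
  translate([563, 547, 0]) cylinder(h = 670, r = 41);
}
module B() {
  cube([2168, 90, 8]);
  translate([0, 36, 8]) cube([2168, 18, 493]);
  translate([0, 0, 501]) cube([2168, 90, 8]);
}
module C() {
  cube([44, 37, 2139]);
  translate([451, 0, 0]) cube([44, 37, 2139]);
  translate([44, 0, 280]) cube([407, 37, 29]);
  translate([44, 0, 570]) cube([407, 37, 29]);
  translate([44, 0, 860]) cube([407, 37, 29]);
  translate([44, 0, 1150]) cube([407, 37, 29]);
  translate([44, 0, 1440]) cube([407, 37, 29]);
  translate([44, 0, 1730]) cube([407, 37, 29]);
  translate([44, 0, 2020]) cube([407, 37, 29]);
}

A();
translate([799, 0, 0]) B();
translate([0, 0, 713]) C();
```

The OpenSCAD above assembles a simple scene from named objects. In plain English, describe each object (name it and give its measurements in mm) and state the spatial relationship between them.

A is a table: top 659 mm (x) × 643 mm (y), 43 mm thick, upper face at z = 713 mm, on four round legs of 82 mm diameter, each leg's bounding box inset 55 mm from the nearest pair of top edges, running from z = 0 to the bottom of the top.

B is an I-beam lying along x, 2168 mm long. Overall section height 509 mm. Two flanges 90 mm wide (y) and 8 mm thick, one on the floor and one at the top; a web 18 mm thick runs between them, centred on the flange width.

C is a straight ladder. Two 44×37 mm vertical rails, 2139 mm tall, stand 495 mm apart (outside-to-outside) with their front faces coplanar on the −y side. 7 rungs, each 37 mm deep and 29 mm tall, span between the inner faces of the rails, front faces flush with the rails. The lowest rung's underside is at z = 280 mm and rungs are spaced 290 mm apart (underside to underside).

The I-beam is on the floor beside the table on its +x side. The ladder is on top of the table.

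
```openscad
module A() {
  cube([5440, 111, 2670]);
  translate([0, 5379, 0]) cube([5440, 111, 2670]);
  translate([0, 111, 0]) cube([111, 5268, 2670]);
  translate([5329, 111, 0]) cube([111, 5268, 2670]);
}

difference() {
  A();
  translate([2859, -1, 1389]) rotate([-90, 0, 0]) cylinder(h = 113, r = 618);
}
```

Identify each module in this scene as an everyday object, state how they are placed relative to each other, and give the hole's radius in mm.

The subtracted cylinder has r = 618 mm.

A is a house frame. The house frame has a circular hole through its front wall. The hole's radius is 618 mm.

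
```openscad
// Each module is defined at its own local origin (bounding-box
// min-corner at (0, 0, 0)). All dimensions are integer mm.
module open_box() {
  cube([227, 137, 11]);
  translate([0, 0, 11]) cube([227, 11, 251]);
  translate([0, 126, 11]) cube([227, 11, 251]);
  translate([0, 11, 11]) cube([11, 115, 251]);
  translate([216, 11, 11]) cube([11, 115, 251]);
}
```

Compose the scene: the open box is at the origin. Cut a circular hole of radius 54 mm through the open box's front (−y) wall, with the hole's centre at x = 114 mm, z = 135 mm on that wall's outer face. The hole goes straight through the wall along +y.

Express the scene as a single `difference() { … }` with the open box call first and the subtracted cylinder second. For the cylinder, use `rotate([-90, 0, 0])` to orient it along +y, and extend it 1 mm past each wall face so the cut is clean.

difference() {
  open_box();
  translate([114, -1, 135]) rotate([-90, 0, 0]) cylinder(h = 13, r = 54);
}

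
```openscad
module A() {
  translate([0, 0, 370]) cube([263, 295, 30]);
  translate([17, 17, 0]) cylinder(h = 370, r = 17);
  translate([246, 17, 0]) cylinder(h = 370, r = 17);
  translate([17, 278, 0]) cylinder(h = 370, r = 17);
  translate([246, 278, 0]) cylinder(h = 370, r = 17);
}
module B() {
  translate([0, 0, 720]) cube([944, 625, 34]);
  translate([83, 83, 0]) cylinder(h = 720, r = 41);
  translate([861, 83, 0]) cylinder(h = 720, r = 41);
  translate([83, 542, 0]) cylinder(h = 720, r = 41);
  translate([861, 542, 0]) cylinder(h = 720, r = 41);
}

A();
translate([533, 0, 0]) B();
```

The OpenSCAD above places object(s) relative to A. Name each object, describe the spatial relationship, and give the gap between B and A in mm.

A is a stool. B is a table. The table is on the floor beside the stool on its +x side. The gap between the table and the stool is 270 mm.

The table's nearest face is 270 mm from the stool's +x face.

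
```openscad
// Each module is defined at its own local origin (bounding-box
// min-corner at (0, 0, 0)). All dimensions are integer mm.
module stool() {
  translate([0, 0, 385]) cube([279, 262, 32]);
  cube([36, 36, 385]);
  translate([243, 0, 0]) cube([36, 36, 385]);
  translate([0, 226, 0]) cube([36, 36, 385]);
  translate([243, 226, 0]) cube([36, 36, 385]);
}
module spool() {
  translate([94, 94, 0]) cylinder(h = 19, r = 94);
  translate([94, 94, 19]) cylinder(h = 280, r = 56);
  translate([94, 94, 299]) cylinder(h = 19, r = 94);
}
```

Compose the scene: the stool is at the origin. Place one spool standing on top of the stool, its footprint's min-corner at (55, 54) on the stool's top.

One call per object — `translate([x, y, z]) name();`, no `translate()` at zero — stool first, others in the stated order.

stool();
translate([55, 54, 417]) spool();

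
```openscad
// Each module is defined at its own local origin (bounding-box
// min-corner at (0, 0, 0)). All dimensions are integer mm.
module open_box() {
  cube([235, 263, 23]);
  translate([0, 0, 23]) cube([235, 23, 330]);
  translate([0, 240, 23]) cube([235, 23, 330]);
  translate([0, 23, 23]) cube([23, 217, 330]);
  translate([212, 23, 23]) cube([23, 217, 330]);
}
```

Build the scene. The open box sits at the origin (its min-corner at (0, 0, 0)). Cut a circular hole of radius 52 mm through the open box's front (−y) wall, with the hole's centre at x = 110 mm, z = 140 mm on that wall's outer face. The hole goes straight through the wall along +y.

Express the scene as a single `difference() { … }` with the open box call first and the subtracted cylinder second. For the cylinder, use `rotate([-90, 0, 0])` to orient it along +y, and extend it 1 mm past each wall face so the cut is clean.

difference() {
  open_box();
  translate([110, -1, 140]) rotate([-90, 0, 0]) cylinder(h = 25, r = 52);
}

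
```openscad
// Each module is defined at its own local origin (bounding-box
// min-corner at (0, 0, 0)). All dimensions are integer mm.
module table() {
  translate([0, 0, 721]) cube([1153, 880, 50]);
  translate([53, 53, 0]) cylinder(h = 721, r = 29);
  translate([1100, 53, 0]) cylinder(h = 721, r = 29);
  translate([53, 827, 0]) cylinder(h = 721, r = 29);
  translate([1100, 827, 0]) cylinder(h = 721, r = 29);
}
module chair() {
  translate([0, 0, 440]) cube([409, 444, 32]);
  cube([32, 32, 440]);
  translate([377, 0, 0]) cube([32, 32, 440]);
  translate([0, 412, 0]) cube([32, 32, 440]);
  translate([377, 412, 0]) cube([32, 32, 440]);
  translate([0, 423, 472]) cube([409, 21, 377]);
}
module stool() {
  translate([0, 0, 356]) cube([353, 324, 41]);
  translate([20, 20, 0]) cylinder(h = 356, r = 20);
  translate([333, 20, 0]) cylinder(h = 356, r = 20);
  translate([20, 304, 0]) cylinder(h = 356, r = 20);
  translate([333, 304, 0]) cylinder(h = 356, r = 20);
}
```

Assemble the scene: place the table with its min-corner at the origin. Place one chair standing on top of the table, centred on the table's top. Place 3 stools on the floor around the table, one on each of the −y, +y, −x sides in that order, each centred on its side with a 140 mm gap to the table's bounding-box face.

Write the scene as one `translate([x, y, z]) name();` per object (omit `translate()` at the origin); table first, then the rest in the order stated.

table();
translate([372, 218, 771]) chair();
translate([400, -464, 0]) stool();
translate([400, 1020, 0]) stool();
translate([-493, 278, 0]) stool();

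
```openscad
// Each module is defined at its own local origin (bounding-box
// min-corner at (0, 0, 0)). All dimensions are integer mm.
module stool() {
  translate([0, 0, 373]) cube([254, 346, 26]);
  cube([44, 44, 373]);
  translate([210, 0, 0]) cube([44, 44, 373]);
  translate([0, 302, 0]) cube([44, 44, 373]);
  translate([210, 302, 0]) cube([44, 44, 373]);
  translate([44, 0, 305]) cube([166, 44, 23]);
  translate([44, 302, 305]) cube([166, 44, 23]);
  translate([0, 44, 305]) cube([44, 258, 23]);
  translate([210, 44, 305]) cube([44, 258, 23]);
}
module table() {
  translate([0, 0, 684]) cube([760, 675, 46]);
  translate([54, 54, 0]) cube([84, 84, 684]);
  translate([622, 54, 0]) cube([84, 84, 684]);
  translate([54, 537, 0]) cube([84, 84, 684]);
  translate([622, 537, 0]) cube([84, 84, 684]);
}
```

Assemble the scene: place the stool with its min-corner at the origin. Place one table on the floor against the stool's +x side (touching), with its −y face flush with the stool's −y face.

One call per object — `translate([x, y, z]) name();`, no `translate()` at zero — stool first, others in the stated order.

stool();
translate([254, 0, 0]) table();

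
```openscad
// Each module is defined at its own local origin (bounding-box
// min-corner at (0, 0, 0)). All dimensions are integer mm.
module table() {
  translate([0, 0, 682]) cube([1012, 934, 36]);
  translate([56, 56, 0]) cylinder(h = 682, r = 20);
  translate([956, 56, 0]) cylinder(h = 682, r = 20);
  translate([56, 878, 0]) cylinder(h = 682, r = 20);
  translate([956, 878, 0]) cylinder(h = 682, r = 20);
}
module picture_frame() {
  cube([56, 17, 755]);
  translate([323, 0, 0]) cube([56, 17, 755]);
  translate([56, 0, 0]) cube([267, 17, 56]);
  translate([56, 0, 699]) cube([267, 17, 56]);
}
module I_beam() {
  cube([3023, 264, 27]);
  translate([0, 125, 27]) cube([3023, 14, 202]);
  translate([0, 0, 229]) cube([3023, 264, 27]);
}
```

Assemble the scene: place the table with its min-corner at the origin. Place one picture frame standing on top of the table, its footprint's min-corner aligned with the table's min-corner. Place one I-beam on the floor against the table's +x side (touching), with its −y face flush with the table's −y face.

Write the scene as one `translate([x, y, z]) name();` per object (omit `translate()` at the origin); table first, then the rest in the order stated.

table();
translate([0, 0, 718]) picture_frame();
translate([1012, 0, 0]) I_beam();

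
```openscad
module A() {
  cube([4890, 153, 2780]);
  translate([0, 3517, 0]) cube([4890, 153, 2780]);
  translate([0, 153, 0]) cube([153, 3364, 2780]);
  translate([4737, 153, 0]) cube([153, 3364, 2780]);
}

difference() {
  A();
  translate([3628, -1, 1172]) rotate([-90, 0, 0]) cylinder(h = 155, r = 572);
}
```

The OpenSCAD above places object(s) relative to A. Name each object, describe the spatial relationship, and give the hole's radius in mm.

A is a house frame. The house frame has a circular hole through its front wall. The hole's radius is 572 mm.

The subtracted cylinder has r = 572 mm.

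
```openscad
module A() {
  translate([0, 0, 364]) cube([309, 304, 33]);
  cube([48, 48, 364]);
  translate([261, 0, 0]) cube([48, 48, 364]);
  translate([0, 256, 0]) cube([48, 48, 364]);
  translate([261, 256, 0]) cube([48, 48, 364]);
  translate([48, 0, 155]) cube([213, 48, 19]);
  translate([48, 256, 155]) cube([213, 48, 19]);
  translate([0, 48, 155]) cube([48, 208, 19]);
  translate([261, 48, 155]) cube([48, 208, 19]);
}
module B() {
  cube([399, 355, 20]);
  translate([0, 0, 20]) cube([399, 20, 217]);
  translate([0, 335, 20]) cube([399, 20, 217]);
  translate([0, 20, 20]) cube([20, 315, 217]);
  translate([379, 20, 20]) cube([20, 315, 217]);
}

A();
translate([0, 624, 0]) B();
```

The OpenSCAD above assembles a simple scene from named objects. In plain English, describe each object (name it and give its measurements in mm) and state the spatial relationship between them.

A is a simple wooden stool: a rectangular seat 309 mm (x) by 304 mm (y), 33 mm thick, top face at z = 397 mm, on four square legs, each 48×48 mm in cross-section. The legs rest on z = 0, each flush with a corner of the seat. Four stretchers, 48 mm wide and 19 mm tall, connect adjacent legs with their undersides at z = 155 mm, each running between the inner faces of the legs it joins and aligned with the legs' outer faces on the other axis.

B is an open storage box with external size 399×355×237 mm and wall thickness 20 mm (the base is also 20 mm thick). The base covers the whole footprint; the four walls stand on the base, with the y-facing walls full-width and the x-facing walls fitting between their inner faces.

The open box is on the floor beside the stool on its +y side.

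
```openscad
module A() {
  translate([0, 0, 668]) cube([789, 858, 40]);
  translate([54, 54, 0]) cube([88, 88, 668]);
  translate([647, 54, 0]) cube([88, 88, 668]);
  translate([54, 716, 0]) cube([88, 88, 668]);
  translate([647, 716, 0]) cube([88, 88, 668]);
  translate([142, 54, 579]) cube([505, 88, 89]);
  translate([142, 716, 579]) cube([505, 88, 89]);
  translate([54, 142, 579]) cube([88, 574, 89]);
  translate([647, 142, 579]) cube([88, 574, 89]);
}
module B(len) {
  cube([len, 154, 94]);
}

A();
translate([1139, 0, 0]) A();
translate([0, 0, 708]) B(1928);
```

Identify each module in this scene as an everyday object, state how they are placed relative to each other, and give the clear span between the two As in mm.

A is a table. B is a beam. A beam spans the tops of two tables. The clear span between the two tables is 350 mm.

Second table starts at x = 1139; first ends at x = 789; clear span = 1139 − 789 = 350 mm.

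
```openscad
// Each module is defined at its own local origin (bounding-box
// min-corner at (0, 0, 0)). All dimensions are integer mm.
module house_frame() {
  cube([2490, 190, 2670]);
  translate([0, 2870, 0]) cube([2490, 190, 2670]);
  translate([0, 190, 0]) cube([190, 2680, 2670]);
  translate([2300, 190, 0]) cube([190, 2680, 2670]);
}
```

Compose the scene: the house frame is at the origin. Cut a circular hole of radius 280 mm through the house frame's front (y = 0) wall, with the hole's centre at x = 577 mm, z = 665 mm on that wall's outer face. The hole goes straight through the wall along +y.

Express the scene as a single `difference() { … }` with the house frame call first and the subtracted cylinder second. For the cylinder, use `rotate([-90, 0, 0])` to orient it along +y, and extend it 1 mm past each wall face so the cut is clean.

difference() {
  house_frame();
  translate([577, -1, 665]) rotate([-90, 0, 0]) cylinder(h = 192, r = 280);
}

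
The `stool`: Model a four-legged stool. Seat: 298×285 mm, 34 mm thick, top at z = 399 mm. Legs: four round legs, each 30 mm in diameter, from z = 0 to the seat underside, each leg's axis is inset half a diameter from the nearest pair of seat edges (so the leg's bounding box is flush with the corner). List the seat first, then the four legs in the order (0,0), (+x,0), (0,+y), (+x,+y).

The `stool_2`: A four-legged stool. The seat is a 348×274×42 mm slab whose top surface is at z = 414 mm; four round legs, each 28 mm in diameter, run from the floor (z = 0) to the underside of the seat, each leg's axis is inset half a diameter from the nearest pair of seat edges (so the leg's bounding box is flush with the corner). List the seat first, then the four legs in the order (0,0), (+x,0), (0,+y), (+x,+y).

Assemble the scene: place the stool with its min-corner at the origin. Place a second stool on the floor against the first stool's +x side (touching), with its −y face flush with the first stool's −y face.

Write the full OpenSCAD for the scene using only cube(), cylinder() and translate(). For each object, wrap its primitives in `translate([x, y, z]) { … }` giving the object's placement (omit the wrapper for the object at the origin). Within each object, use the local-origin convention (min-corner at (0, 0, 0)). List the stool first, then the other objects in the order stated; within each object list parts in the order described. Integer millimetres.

translate([0, 0, 365]) cube([298, 285, 34]);
translate([15, 15, 0]) cylinder(h = 365, r = 15);
translate([283, 15, 0]) cylinder(h = 365, r = 15);
translate([15, 270, 0]) cylinder(h = 365, r = 15);
translate([283, 270, 0]) cylinder(h = 365, r = 15);
translate([298, 0, 0]) {
  translate([0, 0, 372]) cube([348, 274, 42]);
  translate([14, 14, 0]) cylinder(h = 372, r = 14);
  translate([334, 14, 0]) cylinder(h = 372, r = 14);
  translate([14, 260, 0]) cylinder(h = 372, r = 14);
  translate([334, 260, 0]) cylinder(h = 372, r = 14);
}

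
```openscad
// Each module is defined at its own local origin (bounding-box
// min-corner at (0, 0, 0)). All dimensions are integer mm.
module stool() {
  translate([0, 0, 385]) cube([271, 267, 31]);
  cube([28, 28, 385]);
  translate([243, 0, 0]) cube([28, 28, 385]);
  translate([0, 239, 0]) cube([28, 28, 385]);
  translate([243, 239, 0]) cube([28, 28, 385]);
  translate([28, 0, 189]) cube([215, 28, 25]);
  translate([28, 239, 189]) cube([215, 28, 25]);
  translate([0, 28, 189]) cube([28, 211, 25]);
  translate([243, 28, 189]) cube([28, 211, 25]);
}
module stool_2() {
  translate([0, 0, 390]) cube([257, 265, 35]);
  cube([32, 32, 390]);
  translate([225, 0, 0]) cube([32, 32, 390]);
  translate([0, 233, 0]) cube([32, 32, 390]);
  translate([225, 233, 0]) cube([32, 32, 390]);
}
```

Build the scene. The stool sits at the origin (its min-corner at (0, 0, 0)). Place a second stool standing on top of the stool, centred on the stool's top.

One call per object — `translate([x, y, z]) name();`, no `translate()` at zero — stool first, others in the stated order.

stool();
translate([7, 1, 416]) stool_2();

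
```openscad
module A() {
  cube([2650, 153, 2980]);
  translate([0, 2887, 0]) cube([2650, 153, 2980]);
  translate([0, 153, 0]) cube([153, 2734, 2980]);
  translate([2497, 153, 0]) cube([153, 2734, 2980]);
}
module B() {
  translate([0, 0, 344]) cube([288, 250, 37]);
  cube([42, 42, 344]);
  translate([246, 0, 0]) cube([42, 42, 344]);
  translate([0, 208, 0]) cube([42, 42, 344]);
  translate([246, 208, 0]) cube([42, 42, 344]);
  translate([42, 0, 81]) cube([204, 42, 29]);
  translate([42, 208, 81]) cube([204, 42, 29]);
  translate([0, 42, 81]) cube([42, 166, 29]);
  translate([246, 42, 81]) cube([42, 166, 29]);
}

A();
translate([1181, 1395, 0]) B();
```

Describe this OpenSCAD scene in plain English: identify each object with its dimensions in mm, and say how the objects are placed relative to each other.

A is the wall frame of a small rectangular building: four walls, each 2980 mm tall and 153 mm thick, enclosing a footprint 2650 mm (x) by 3040 mm (y) outside-to-outside, with no floor or roof. The front and back walls (the −y and +y sides) span the full width; the two side walls fit between them.

B is a four-legged stool. The seat is a 288×250×37 mm slab whose top surface is at z = 381 mm; four square legs, each 42×42 mm in cross-section, run from the floor (z = 0) to the underside of the seat, each flush with a corner of the seat. Four stretchers, 42 mm wide and 29 mm tall, connect adjacent legs with their undersides at z = 81 mm, each running between the inner faces of the legs it joins and aligned with the legs' outer faces on the other axis.

The stool sits inside the house frame, centred.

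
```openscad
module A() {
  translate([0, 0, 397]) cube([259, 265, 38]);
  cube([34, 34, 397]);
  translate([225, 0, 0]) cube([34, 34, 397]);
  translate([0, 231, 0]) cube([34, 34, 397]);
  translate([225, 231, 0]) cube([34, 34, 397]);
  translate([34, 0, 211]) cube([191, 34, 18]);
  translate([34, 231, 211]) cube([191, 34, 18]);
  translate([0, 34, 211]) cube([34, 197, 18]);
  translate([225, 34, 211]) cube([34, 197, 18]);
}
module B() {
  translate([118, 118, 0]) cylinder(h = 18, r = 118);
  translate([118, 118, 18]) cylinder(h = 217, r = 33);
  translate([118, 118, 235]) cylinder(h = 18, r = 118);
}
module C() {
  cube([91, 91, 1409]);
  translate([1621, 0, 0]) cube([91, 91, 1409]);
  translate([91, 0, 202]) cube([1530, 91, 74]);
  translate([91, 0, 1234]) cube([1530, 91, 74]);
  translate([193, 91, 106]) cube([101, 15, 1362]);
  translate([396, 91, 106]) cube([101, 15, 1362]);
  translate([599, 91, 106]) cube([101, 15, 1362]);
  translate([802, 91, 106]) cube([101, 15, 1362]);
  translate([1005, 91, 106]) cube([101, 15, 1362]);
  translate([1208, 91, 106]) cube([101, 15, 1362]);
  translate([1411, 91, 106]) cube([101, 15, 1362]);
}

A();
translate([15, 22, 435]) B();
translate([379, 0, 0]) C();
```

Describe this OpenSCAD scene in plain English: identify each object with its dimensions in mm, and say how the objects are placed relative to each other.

A is a four-legged stool. The seat is a 259×265×38 mm slab whose top surface is at z = 435 mm; four square legs, each 34×34 mm in cross-section, run from the floor (z = 0) to the underside of the seat, each flush with a corner of the seat. Four stretchers, 34 mm wide and 18 mm tall, connect adjacent legs with their undersides at z = 211 mm, each running between the inner faces of the legs it joins and aligned with the legs' outer faces on the other axis.

B is a spool: two coaxial disc flanges of radius 118 mm and thickness 18 mm, joined by a core cylinder of radius 33 mm and height 217 mm. The lower flange rests on z = 0 and the three cylinders share a vertical axis.

C is a fence section. Two 91×91 mm posts, 1409 mm tall, stand on the floor with a clear span of 1530 mm between their inner faces. Two horizontal rails of 91×74 mm section span the gap between the posts with their undersides at z = 202 mm and z = 1234 mm, flush with the posts' −y face. 7 pickets, each 101 mm wide, 15 mm thick and 1362 mm tall, are fixed to the +y face of the rails with their bottoms at z = 106 mm, evenly spaced across the span with equal gaps (rounded down to the nearest mm) at the −x end and between each pair — any rounding remainder accumulates at the +x end.

The spool is on top of the stool. The fence section is on the floor beside the stool on its +x side.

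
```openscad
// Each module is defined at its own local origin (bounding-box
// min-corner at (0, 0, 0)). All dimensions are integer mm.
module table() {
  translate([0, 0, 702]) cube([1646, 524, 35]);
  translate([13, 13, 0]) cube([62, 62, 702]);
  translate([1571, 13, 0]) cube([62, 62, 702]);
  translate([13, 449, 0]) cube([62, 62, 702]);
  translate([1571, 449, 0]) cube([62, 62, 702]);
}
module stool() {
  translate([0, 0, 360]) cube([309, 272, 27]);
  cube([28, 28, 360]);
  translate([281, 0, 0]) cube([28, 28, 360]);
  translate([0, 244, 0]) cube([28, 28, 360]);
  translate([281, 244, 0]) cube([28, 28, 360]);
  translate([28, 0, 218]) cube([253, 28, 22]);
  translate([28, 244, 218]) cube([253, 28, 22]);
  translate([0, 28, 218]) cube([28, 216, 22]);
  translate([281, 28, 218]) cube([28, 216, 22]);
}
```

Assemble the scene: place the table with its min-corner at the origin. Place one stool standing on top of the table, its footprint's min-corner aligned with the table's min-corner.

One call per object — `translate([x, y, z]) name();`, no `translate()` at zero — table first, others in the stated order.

table();
translate([0, 0, 737]) stool();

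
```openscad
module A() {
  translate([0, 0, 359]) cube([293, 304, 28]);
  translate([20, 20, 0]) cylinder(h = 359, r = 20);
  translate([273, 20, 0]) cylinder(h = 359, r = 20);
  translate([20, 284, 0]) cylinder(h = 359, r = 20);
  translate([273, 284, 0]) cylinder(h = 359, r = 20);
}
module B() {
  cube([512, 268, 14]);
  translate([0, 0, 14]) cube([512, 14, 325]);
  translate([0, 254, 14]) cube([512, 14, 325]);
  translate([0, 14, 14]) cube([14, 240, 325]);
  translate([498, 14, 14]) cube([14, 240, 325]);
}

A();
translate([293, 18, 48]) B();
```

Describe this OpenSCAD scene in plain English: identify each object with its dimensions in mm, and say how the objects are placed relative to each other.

A is a four-legged stool. The seat is a 293×304×28 mm slab whose top surface is at z = 387 mm; four round legs, each 40 mm in diameter, run from the floor (z = 0) to the underside of the seat, each leg's axis is inset half a diameter from the nearest pair of seat edges (so the leg's bounding box is flush with the corner).

B is an open storage box with external size 512×268×339 mm and wall thickness 14 mm (the base is also 14 mm thick). The base covers the whole footprint; the four walls stand on the base, with the y-facing walls full-width and the x-facing walls fitting between their inner faces.

The open box is beside the stool with their tops flush at z = 387.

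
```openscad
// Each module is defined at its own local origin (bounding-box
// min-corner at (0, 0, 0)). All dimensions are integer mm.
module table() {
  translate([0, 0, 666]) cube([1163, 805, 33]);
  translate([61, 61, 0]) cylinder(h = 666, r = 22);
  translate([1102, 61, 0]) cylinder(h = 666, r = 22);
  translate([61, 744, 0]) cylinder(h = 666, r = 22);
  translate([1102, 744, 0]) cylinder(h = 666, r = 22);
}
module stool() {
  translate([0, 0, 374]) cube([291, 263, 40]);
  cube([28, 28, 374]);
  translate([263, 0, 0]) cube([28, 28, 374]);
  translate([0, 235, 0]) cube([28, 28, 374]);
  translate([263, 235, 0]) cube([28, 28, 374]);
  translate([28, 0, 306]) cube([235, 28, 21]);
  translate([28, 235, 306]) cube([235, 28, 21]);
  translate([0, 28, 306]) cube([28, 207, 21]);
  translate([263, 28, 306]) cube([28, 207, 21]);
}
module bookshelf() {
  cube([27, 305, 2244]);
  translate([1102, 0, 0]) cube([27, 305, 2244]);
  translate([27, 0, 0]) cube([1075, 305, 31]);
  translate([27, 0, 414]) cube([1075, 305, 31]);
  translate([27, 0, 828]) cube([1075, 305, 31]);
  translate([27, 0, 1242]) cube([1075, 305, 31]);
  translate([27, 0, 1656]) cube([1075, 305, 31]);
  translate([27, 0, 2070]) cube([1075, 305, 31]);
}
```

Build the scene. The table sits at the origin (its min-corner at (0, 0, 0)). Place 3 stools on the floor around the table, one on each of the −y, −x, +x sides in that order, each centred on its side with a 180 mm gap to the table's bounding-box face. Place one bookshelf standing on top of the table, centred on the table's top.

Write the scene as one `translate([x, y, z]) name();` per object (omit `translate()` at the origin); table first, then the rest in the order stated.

table();
translate([436, -443, 0]) stool();
translate([-471, 271, 0]) stool();
translate([1343, 271, 0]) stool();
translate([17, 250, 699]) bookshelf();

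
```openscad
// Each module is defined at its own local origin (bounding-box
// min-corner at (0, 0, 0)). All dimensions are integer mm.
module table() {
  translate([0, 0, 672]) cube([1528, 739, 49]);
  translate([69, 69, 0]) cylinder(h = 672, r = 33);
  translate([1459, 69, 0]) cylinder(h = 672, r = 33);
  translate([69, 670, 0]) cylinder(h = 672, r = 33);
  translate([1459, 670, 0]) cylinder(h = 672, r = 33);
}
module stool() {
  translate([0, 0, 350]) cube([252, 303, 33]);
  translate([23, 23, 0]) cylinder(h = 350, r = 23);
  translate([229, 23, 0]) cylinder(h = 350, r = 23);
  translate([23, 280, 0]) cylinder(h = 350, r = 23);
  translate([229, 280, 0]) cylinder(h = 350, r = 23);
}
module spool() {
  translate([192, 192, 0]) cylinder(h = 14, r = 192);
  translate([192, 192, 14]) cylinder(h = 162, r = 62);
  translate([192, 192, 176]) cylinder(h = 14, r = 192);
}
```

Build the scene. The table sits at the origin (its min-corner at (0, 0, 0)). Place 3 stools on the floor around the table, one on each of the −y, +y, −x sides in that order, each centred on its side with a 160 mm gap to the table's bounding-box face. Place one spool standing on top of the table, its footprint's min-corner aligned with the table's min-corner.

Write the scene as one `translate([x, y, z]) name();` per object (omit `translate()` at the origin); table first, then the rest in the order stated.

table();
translate([638, -463, 0]) stool();
translate([638, 899, 0]) stool();
translate([-412, 218, 0]) stool();
translate([0, 0, 721]) spool();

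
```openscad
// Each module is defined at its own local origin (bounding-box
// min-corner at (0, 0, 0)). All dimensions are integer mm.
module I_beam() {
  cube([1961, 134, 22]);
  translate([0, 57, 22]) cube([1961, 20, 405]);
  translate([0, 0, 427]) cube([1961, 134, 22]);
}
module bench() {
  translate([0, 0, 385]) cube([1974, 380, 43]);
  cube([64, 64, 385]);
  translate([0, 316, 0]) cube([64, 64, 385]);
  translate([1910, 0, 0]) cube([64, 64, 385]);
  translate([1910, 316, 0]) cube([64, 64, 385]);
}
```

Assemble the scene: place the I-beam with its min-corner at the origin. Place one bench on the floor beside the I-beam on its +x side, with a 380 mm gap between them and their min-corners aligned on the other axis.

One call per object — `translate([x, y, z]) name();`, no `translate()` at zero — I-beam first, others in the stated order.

I_beam();
translate([2341, 0, 0]) bench();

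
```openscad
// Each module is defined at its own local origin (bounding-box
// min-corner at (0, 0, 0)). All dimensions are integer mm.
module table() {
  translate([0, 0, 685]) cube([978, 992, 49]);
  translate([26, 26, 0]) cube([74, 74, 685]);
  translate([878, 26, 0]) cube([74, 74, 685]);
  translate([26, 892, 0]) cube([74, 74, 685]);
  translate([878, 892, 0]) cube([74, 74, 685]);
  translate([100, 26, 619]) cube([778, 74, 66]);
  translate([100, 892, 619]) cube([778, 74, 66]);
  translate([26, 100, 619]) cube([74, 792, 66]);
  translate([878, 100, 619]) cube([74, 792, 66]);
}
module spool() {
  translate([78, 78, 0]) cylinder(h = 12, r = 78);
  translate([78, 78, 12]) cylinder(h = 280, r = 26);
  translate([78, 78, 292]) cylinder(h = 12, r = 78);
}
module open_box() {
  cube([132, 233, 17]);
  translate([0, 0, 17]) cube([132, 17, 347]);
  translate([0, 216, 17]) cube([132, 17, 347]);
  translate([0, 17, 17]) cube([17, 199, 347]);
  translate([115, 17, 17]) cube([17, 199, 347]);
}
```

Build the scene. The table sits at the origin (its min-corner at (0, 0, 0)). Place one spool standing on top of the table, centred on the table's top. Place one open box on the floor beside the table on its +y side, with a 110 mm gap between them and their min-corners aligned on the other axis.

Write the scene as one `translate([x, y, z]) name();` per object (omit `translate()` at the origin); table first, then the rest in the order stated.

table();
translate([411, 418, 734]) spool();
translate([0, 1102, 0]) open_box();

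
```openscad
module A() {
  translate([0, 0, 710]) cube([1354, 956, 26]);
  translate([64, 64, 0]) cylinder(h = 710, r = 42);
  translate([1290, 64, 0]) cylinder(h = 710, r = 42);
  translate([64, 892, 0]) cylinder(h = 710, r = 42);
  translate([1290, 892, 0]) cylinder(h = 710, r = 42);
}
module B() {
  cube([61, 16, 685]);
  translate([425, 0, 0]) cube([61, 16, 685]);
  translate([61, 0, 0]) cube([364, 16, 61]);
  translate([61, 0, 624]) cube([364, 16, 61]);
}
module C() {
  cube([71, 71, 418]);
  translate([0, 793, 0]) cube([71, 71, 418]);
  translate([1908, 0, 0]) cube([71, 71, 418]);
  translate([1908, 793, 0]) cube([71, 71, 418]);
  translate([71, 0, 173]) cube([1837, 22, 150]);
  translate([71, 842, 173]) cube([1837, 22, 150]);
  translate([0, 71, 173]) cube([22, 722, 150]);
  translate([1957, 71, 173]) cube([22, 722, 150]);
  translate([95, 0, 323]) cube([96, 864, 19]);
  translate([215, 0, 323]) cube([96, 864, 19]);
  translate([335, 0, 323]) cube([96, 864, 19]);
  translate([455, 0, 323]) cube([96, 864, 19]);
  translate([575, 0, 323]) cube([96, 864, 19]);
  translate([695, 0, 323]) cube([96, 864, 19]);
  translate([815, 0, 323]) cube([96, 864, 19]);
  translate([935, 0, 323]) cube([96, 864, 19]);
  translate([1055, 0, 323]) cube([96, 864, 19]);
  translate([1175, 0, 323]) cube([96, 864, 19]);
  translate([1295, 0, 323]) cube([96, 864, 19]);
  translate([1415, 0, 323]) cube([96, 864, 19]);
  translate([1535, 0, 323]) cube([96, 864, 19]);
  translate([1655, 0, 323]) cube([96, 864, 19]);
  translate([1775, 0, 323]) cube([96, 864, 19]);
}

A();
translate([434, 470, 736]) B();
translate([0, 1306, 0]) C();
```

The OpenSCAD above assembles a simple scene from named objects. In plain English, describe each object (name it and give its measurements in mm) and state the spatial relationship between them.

A is a table: top 1354 mm (x) × 956 mm (y), 26 mm thick, upper face at z = 736 mm, on four round legs of 84 mm diameter, each leg's bounding box inset 22 mm from the nearest pair of top edges, running from z = 0 to the bottom of the top.

B is a picture frame with a 364×563 mm rectangular opening (x by z) and a uniform 61 mm border on every side. Frame depth is 16 mm along y. It is built from two vertical stiles running the full outside height and two horizontal rails spanning the gap between the stiles.

C is a bed frame 1979 mm long (x) by 864 mm wide (y). Four 71×71 mm corner posts, 418 mm tall, at the corners of the footprint. Four rails of 22 mm thickness and 150 mm height run between adjacent posts with their undersides at z = 173 mm, their outer faces flush with the outside of the frame (the two x-running rails run between the posts' inner faces; the two y-running rails run between the posts' inner faces). 15 slats, each 96 mm wide (x) and 19 mm thick, lie across the top of the two x-running rails, running the full 864 mm width of the frame in y; the slats are evenly spaced along x between the inner faces of the end posts with equal gaps (rounded down to the nearest mm) at the −x end and between each pair — any rounding remainder accumulates at the +x end.

The picture frame is on top of the table, centred. The bed frame is on the floor beside the table on its +y side.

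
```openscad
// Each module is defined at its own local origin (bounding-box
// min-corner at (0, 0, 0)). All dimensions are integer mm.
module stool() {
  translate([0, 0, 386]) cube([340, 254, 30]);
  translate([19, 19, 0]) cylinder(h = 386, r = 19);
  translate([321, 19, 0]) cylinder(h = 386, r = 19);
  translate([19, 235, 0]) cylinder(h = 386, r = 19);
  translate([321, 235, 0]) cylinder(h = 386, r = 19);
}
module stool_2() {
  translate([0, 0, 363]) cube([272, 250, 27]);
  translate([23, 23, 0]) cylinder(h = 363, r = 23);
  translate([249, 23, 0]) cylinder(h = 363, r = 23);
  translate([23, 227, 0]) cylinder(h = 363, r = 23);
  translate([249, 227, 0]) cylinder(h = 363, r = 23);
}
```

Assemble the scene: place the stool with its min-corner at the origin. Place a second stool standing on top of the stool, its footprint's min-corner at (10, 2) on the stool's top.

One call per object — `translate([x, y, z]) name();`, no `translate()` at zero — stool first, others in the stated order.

stool();
translate([10, 2, 416]) stool_2();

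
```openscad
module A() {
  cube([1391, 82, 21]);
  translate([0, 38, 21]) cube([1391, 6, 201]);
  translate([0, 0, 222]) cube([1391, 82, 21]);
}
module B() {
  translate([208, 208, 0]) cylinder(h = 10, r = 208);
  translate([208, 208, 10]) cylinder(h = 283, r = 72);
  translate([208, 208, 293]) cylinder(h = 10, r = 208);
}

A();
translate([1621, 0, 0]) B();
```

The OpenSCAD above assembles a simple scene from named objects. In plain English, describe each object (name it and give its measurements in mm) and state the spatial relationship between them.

A is an I-beam lying along x, 1391 mm long. Overall section height 243 mm. Two flanges 82 mm wide (y) and 21 mm thick, one on the floor and one at the top; a web 6 mm thick runs between them, centred on the flange width.

B is a spool: two coaxial disc flanges of radius 208 mm and thickness 10 mm, joined by a core cylinder of radius 72 mm and height 283 mm. The lower flange rests on z = 0 and the three cylinders share a vertical axis.

The spool is on the floor beside the I-beam on its +x side.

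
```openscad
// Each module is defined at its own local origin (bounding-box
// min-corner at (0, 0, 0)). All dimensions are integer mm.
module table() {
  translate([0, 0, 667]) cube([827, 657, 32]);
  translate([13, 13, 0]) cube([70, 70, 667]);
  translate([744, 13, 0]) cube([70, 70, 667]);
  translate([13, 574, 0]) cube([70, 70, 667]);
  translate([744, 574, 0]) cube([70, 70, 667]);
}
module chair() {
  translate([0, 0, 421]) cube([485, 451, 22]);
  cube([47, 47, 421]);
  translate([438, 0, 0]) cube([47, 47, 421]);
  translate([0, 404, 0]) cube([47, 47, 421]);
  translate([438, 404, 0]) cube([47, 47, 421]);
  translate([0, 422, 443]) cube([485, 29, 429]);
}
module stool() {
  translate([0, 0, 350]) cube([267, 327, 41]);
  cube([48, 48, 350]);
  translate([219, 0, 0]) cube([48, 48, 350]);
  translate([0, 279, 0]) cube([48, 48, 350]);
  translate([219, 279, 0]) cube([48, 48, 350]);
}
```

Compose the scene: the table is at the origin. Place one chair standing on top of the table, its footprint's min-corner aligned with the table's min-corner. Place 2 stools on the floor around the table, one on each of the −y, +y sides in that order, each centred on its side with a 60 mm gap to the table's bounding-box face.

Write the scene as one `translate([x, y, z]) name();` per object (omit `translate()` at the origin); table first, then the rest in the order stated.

table();
translate([0, 0, 699]) chair();
translate([280, -387, 0]) stool();
translate([280, 717, 0]) stool();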